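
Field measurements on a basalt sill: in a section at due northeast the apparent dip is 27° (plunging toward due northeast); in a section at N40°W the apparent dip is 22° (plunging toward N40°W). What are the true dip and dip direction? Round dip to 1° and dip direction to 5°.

true dip 32°, dip direction 010°

Represent each trace as a vector plunging at its apparent dip toward its trend (east-north-up frame): v₁ = (0.630, 0.630, -0.454), v₂ = (-0.596, 0.710, -0.375).
The plane normal is n = v₁ × v₂ ∝ (0.086, 0.507, 0.823).
True dip = arccos(n_z / |n|) = arccos(0.8482) = 32.0°.
The horizontal component of n points toward azimuth atan2(n_x, n_y) = 10°, the dip direction.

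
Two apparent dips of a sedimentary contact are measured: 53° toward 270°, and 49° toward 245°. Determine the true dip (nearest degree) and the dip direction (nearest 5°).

true dip 53°, dip direction 275°

The two traces are lines in the plane: v₁ = (sin 270°·cos 53°, cos 270°·cos 53°, −sin 53°), v₂ = (sin 245°·cos 49°, cos 245°·cos 49°, −sin 49°).
The plane normal is n = v₁ × v₂ ∝ (-0.221, 0.021, 0.167).
Dip δ = arctan(|n_h|/n_z) = arctan(0.222/0.167) = 53.1°.
Dip direction = atan2(-0.221, 0.021) = 275° (azimuth of n's horizontal projection).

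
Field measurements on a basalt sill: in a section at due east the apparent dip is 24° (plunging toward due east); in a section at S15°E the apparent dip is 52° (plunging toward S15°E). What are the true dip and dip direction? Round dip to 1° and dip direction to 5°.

Represent each trace as a vector plunging at its apparent dip toward its trend (east-north-up frame): v₁ = (0.914, 0.000, -0.407), v₂ = (0.159, -0.595, -0.788).
The plane normal is n = v₁ × v₂ ∝ (0.242, -0.655, 0.543).
True dip = arccos(n_z / |n|) = arccos(0.6140) = 52.1°.
The horizontal component of n points toward azimuth atan2(n_x, n_y) = 160°, the dip direction.

true dip 52°, dip direction 160°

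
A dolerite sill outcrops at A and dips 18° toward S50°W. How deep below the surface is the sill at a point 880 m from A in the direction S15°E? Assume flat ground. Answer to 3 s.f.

The hole lies 65° from the dip direction, so the down-dip offset is 880 × cos 65° = 371.90 m.
Depth = down-dip offset × tan(dip) = 371.90 × tan 18° = 371.90 × 0.3249
Depth = 120.84 m

121 m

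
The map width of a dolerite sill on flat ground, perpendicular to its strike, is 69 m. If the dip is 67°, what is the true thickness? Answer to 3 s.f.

True thickness t = w · sin(dip) = 69 × sin 67°
t = 69 × 0.9205 = 63.515 m

63.5 m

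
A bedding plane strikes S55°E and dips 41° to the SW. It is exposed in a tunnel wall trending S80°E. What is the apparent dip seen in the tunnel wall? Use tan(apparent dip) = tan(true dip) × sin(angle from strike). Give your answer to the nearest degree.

The section lies 25° from the strike.
tan α = tan 41° × sin 25° = 0.8693 × 0.4226 = 0.3674
apparent dip = arctan 0.3674 = 20.17°

20°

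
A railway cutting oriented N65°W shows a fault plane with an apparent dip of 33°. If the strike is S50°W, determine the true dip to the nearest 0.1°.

35.6°

β = acute angle between strike S50°W and section N65°W = 65°.
tan δ = tan α / sin β = tan 33° / sin 65° = 0.6494 / 0.9063 = 0.7165
δ = arctan(0.7165) = 35.62°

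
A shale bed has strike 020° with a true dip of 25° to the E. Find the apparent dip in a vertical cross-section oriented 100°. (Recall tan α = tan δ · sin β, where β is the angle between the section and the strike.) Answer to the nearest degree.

25°

Angle between strike (020°) and section (100°): β = 80°.
tan α = tan 25° × sin 80° = 0.4663 × 0.9848 = 0.4592
apparent dip = arctan 0.4592 = 24.67°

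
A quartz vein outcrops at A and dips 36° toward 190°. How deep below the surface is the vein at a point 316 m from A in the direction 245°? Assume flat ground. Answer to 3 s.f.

The hole lies 55° from the dip direction, so the down-dip offset is 316 × cos 55° = 181.25 m.
Depth = down-dip offset × tan(dip) = 181.25 × tan 36° = 181.25 × 0.7265
Depth = 131.69 m

132 m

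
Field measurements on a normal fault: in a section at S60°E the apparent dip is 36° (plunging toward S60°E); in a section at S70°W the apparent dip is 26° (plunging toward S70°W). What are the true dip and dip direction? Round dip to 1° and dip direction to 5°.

Represent each trace as a vector plunging at its apparent dip toward its trend (east-north-up frame): v₁ = (0.701, -0.405, -0.588), v₂ = (-0.845, -0.307, -0.438).
The plane normal is n = v₁ × v₂ ∝ (0.003, -0.804, 0.557).
Dip δ = arctan(|n_h|/n_z) = arctan(0.804/0.557) = 55.3°.
Dip direction = atan2(0.003, -0.804) = 180° (azimuth of n's horizontal projection).

true dip 55°, dip direction 180°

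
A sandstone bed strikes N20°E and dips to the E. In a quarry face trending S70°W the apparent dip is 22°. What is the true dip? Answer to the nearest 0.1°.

β = acute angle between strike N20°E and section S70°W = 50°.
tan δ = tan α / sin β = tan 22° / sin 50° = 0.4040 / 0.7660 = 0.5274
δ = arctan(0.5274) = 27.81°

27.8°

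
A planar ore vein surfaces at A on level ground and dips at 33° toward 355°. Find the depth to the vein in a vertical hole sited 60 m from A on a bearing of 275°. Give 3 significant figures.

The hole lies 80° from the dip direction, so the down-dip offset is 60 × cos 80° = 10.42 m.
Depth = down-dip offset × tan(dip) = 10.42 × tan 33° = 10.42 × 0.6494
Depth = 6.77 m

6.77 m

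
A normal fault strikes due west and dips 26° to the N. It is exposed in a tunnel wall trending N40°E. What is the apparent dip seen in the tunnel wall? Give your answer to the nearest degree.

The strike is due west and the section trends N40°E; the acute angle between them is β = 50°.
tan(apparent dip) = tan 26° · sin 50° = 0.3736
apparent dip = arctan 0.3736 = 20.49°

20°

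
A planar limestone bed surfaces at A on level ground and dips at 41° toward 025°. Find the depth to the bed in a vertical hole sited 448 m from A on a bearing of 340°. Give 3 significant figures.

275 m

The hole lies 45° from the dip direction, so the down-dip offset is 448 × cos 45° = 316.78 m.
Depth = down-dip offset × tan(dip) = 316.78 × tan 41° = 316.78 × 0.8693
Depth = 275.38 m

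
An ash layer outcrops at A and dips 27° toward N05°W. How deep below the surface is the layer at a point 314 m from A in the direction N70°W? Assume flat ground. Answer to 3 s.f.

The hole lies 65° from the dip direction, so the down-dip offset is 314 × cos 65° = 132.70 m.
Depth = down-dip offset × tan(dip) = 132.70 × tan 27° = 132.70 × 0.5095
Depth = 67.62 m

67.6 m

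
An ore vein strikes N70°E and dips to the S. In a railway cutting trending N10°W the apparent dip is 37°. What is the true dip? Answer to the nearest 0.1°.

37.4°

The section is 80° from the strike.
tan(true dip) = tan 37° / sin 80° = 0.7652
δ = arctan(0.7652) = 37.42°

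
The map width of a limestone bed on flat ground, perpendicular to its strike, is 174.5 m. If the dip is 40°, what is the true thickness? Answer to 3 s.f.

True thickness t = w · sin(dip) = 174.5 × sin 40°
t = 174.5 × 0.6428 = 112.166 m

112 m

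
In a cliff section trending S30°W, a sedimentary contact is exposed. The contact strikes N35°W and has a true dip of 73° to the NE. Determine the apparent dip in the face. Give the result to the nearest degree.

71°

The strike is N35°W and the section trends S30°W; the acute angle between them is β = 65°.
tan α = tan 73° × sin 65° = 3.2709 × 0.9063 = 2.9644
apparent dip = arctan 2.9644 = 71.36°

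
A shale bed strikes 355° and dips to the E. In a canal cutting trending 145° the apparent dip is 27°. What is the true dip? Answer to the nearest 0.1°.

45.5°

β = acute angle between strike 355° and section 145° = 30°.
tan(true dip) = tan 27° / sin 30° = 1.0191
δ = arctan(1.0191) = 45.54°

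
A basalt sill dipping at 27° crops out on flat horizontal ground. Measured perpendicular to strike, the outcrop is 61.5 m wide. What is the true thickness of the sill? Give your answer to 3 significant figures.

27.9 m

True thickness t = w · sin(dip) = 61.5 × sin 27°
t = 61.5 × 0.4540 = 27.920 m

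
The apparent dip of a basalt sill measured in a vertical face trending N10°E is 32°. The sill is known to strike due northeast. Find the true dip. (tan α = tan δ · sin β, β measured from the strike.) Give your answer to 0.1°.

47.5°

β = acute angle between strike due northeast and section N10°E = 35°.
tan(true dip) = tan 32° / sin 35° = 1.0894
δ = arctan(1.0894) = 47.45°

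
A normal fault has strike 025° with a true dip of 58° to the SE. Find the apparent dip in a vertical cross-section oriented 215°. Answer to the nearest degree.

The strike is 025° and the section trends 215°; the acute angle between them is β = 10°.
tan(apparent dip) = tan 58° · sin 10° = 0.2779
apparent dip = arctan 0.2779 = 15.53°

16°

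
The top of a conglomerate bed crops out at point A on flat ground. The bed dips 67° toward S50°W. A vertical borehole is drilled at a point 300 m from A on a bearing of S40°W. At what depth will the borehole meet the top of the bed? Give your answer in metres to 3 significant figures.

The hole lies 10° from the dip direction, so the down-dip offset is 300 × cos 10° = 295.44 m.
Depth = down-dip offset × tan(dip) = 295.44 × tan 67° = 295.44 × 2.3559
Depth = 696.02 m

696 m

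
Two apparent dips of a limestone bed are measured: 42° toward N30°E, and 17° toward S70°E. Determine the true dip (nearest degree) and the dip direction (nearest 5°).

The two traces are lines in the plane: v₁ = (sin 30°·cos 42°, cos 30°·cos 42°, −sin 42°), v₂ = (sin 110°·cos 17°, cos 110°·cos 17°, −sin 17°).
n = v₁ × v₂ = (0.407, 0.493, 0.700) (taken with n_z > 0).
tan δ = √(n_x²+n_y²)/n_z = 0.639/0.700, so δ = 42.4°.
Dip direction = azimuth of (n_x, n_y) = atan2(0.407, 0.493) = 40°.

true dip 42°, dip direction 040°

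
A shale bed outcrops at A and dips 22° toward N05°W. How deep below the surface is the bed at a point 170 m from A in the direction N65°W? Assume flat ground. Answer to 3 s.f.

The hole lies 60° from the dip direction, so the down-dip offset is 170 × cos 60° = 85.00 m.
Depth = down-dip offset × tan(dip) = 85.00 × tan 22° = 85.00 × 0.4040
Depth = 34.34 m

34.3 m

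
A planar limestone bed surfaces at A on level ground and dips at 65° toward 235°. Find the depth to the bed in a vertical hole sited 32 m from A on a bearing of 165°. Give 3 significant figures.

The hole lies 70° from the dip direction, so the down-dip offset is 32 × cos 70° = 10.94 m.
Depth = down-dip offset × tan(dip) = 10.94 × tan 65° = 10.94 × 2.1445
Depth = 23.47 m

23.5 m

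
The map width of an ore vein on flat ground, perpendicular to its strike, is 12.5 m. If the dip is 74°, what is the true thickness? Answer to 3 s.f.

True thickness t = w · sin(dip) = 12.5 × sin 74°
t = 12.5 × 0.9613 = 12.016 m

12.0 m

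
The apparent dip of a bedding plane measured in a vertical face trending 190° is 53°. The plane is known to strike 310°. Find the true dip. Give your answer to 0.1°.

β = acute angle between strike 310° and section 190° = 60°.
tan(true dip) = tan 53° / sin 60° = 1.5323
δ = arctan(1.5323) = 56.87°

56.9°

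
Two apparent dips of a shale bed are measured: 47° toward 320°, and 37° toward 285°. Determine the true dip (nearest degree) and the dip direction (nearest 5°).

true dip 48°, dip direction 330°

The two traces are lines in the plane: v₁ = (sin 320°·cos 47°, cos 320°·cos 47°, −sin 47°), v₂ = (sin 285°·cos 37°, cos 285°·cos 37°, −sin 37°).
Cross product v₁ × v₂ gives the pole to the plane: n ∝ (-0.163, 0.300, 0.312).
True dip = arccos(n_z / |n|) = arccos(0.6746) = 47.6°.
Dip direction = atan2(-0.163, 0.300) = 331° (azimuth of n's horizontal projection).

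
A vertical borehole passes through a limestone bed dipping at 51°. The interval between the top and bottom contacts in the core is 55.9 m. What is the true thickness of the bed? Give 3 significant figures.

35.2 m

True thickness t = h · cos(dip) = 55.9 × cos 51°
t = 55.9 × 0.6293 = 35.179 m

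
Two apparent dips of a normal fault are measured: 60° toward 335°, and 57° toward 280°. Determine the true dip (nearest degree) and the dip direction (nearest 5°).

Represent each trace as a vector plunging at its apparent dip toward its trend (east-north-up frame): v₁ = (-0.211, 0.453, -0.866), v₂ = (-0.536, 0.095, -0.839).
n = v₁ × v₂ = (-0.298, 0.287, 0.223) (taken with n_z > 0).
True dip = arccos(n_z / |n|) = arccos(0.4743) = 61.7°.
The horizontal component of n points toward azimuth atan2(n_x, n_y) = 314°, the dip direction.

true dip 62°, dip direction 315°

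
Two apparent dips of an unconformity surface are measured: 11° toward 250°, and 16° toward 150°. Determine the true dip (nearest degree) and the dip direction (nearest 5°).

Represent each trace as a vector plunging at its apparent dip toward its trend (east-north-up frame): v₁ = (-0.922, -0.336, -0.191), v₂ = (0.481, -0.832, -0.276).
The plane normal is n = v₁ × v₂ ∝ (-0.066, -0.346, 0.929).
tan δ = √(n_x²+n_y²)/n_z = 0.352/0.929, so δ = 20.8°.
Dip direction = azimuth of (n_x, n_y) = atan2(-0.066, -0.346) = 191°.

true dip 21°, dip direction 190°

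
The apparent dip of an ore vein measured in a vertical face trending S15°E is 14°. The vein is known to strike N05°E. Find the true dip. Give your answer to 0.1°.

36.1°

The section is 20° from the strike.
tan(true dip) = tan 14° / sin 20° = 0.7290
true dip = arctan 0.7290 = 36.09°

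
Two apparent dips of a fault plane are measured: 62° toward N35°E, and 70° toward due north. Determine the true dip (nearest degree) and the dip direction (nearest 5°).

true dip 70°, dip direction 345°

The two traces are lines in the plane: v₁ = (sin 35°·cos 62°, cos 35°·cos 62°, −sin 62°), v₂ = (sin 0°·cos 70°, cos 0°·cos 70°, −sin 70°).
Cross product v₁ × v₂ gives the pole to the plane: n ∝ (-0.059, 0.253, 0.092).
True dip = arccos(n_z / |n|) = arccos(0.3340) = 70.5°.
Dip direction = azimuth of (n_x, n_y) = atan2(-0.059, 0.253) = 347°.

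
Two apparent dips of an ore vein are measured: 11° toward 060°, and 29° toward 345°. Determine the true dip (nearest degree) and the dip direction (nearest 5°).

The two traces are lines in the plane: v₁ = (sin 60°·cos 11°, cos 60°·cos 11°, −sin 11°), v₂ = (sin 345°·cos 29°, cos 345°·cos 29°, −sin 29°).
The plane normal is n = v₁ × v₂ ∝ (-0.077, 0.455, 0.829).
True dip = arccos(n_z / |n|) = arccos(0.8737) = 29.1°.
Dip direction = atan2(-0.077, 0.455) = 350° (azimuth of n's horizontal projection).

true dip 29°, dip direction 350°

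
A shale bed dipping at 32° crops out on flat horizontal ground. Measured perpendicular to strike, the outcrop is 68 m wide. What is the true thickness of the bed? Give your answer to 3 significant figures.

36.0 m

True thickness t = w · sin(dip) = 68 × sin 32°
t = 68 × 0.5299 = 36.035 m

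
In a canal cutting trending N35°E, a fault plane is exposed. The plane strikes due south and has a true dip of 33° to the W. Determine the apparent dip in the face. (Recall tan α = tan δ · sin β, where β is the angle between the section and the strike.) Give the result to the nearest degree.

Angle between strike (due south) and section (N35°E): β = 35°.
tan(apparent dip) = tan 33° · sin 35° = 0.3725
apparent dip = arctan 0.3725 = 20.43°

20°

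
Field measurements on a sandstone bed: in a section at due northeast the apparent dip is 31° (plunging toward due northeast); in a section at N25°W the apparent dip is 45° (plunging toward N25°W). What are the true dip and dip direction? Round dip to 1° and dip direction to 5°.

true dip 46°, dip direction 350°

The two traces are lines in the plane: v₁ = (sin 45°·cos 31°, cos 45°·cos 31°, −sin 31°), v₂ = (sin 335°·cos 45°, cos 335°·cos 45°, −sin 45°).
n = v₁ × v₂ = (-0.099, 0.582, 0.570) (taken with n_z > 0).
tan δ = √(n_x²+n_y²)/n_z = 0.591/0.570, so δ = 46.0°.
Dip direction = azimuth of (n_x, n_y) = atan2(-0.099, 0.582) = 350°.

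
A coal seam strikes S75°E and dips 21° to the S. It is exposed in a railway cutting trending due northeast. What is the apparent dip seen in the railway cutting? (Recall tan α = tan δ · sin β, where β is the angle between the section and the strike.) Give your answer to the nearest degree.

Angle between strike (S75°E) and section (due northeast): β = 60°.
tan(apparent dip) = tan 21° · sin 60° = 0.3324
apparent dip = arctan 0.3324 = 18.39°

18°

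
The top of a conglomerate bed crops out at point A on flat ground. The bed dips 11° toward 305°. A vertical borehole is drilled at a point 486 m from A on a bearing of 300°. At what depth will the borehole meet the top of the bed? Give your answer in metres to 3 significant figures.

The hole lies 5° from the dip direction, so the down-dip offset is 486 × cos 5° = 484.15 m.
Depth = down-dip offset × tan(dip) = 484.15 × tan 11° = 484.15 × 0.1944
Depth = 94.11 m

94.1 m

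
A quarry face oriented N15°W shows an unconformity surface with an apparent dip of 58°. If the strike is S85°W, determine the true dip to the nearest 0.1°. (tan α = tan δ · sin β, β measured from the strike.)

The section is 80° from the strike.
tan(true dip) = tan 58° / sin 80° = 1.6250
true dip = arctan 1.6250 = 58.39°

58.4°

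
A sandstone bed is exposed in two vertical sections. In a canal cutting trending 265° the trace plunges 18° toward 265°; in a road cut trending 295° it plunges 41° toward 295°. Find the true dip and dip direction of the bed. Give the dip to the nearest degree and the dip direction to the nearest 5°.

Represent each trace as a vector plunging at its apparent dip toward its trend (east-north-up frame): v₁ = (-0.947, -0.083, -0.309), v₂ = (-0.684, 0.319, -0.656).
The plane normal is n = v₁ × v₂ ∝ (-0.153, 0.410, 0.359).
True dip = arccos(n_z / |n|) = arccos(0.6340) = 50.7°.
The horizontal component of n points toward azimuth atan2(n_x, n_y) = 340°, the dip direction.

true dip 51°, dip direction 340°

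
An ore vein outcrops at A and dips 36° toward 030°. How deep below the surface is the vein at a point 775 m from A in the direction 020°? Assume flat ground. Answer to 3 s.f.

The hole lies 10° from the dip direction, so the down-dip offset is 775 × cos 10° = 763.23 m.
Depth = down-dip offset × tan(dip) = 763.23 × tan 36° = 763.23 × 0.7265
Depth = 554.52 m

555 m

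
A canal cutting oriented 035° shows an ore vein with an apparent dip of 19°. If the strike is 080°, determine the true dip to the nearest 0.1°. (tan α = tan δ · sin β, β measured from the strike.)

26.0°

The section is 45° from the strike.
tan(true dip) = tan 19° / sin 45° = 0.4870
δ = arctan(0.4870) = 25.96°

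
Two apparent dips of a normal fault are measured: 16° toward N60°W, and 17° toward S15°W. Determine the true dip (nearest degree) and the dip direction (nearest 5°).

The two traces are lines in the plane: v₁ = (sin 300°·cos 16°, cos 300°·cos 16°, −sin 16°), v₂ = (sin 195°·cos 17°, cos 195°·cos 17°, −sin 17°).
The plane normal is n = v₁ × v₂ ∝ (-0.395, -0.175, 0.888).
True dip = arccos(n_z / |n|) = arccos(0.8991) = 26.0°.
Dip direction = azimuth of (n_x, n_y) = atan2(-0.395, -0.175) = 246°.

true dip 26°, dip direction 245°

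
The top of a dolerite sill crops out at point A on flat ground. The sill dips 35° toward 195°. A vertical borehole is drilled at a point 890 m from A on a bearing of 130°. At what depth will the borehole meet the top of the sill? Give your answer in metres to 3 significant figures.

The hole lies 65° from the dip direction, so the down-dip offset is 890 × cos 65° = 376.13 m.
Depth = down-dip offset × tan(dip) = 376.13 × tan 35° = 376.13 × 0.7002
Depth = 263.37 m

263 m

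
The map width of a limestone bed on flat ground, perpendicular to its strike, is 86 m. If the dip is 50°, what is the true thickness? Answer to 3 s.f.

True thickness t = w · sin(dip) = 86 × sin 50°
t = 86 × 0.7660 = 65.880 m

65.9 m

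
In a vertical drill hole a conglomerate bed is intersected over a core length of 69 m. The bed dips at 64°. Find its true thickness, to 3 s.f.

30.2 m

True thickness t = h · cos(dip) = 69 × cos 64°
t = 69 × 0.4384 = 30.248 m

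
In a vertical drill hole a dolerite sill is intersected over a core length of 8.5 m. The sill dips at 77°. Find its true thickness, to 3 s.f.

1.91 m

True thickness t = h · cos(dip) = 8.5 × cos 77°
t = 8.5 × 0.2250 = 1.912 m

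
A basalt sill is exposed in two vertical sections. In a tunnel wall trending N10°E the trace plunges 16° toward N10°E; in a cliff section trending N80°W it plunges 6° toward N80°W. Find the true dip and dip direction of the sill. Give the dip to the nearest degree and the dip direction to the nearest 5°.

true dip 17°, dip direction 350°

Each apparent-dip line lies in the plane. As unit vectors (x east, y north, z up), v₁ plunges 16°→N10°E and v₂ plunges 6°→N80°W.
n = v₁ × v₂ = (-0.051, 0.287, 0.956) (taken with n_z > 0).
Dip δ = arctan(|n_h|/n_z) = arctan(0.292/0.956) = 17.0°.
The horizontal component of n points toward azimuth atan2(n_x, n_y) = 350°, the dip direction.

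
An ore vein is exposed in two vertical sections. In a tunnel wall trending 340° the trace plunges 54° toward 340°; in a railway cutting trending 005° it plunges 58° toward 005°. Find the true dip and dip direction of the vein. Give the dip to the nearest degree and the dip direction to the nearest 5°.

Each apparent-dip line lies in the plane. As unit vectors (x east, y north, z up), v₁ plunges 54°→340° and v₂ plunges 58°→005°.
Cross product v₁ × v₂ gives the pole to the plane: n ∝ (0.041, 0.208, 0.132).
tan δ = √(n_x²+n_y²)/n_z = 0.212/0.132, so δ = 58.2°.
Dip direction = azimuth of (n_x, n_y) = atan2(0.041, 0.208) = 11°.

true dip 58°, dip direction 010°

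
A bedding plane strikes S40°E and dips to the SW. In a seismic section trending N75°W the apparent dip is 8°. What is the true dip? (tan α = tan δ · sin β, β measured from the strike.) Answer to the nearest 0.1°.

13.8°

The section is 35° from the strike.
tan δ = tan α / sin β = tan 8° / sin 35° = 0.1405 / 0.5736 = 0.2450
true dip = arctan 0.2450 = 13.77°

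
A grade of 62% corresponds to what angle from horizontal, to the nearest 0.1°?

31.8°

tan θ = 62/100 = 0.6200
θ = arctan(0.6200) = 31.80°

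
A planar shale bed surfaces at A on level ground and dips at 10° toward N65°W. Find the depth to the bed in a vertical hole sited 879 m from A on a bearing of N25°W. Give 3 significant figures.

119 m

The hole lies 40° from the dip direction, so the down-dip offset is 879 × cos 40° = 673.35 m.
Depth = down-dip offset × tan(dip) = 673.35 × tan 10° = 673.35 × 0.1763
Depth = 118.73 m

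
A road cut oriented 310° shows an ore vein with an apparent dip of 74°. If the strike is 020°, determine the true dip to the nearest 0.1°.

74.9°

β = acute angle between strike 020° and section 310° = 70°.
tan δ = tan α / sin β = tan 74° / sin 70° = 3.4874 / 0.9397 = 3.7112
true dip = arctan 3.7112 = 74.92°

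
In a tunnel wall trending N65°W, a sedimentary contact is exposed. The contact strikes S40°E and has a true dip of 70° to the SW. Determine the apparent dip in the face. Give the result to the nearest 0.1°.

49.3°

The section lies 25° from the strike.
tan(apparent dip) = tan 70° · sin 25° = 1.1611
apparent dip = arctan 1.1611 = 49.26°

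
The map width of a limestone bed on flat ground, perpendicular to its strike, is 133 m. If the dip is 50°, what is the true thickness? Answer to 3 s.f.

True thickness t = w · sin(dip) = 133 × sin 50°
t = 133 × 0.7660 = 101.884 m

102 m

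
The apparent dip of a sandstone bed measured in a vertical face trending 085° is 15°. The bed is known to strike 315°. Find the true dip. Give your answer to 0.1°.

β = acute angle between strike 315° and section 085° = 50°.
tan(true dip) = tan 15° / sin 50° = 0.3498
true dip = arctan 0.3498 = 19.28°

19.3°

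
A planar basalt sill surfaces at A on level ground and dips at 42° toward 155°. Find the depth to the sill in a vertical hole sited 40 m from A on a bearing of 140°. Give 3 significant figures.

34.8 m

The hole lies 15° from the dip direction, so the down-dip offset is 40 × cos 15° = 38.64 m.
Depth = down-dip offset × tan(dip) = 38.64 × tan 42° = 38.64 × 0.9004
Depth = 34.79 m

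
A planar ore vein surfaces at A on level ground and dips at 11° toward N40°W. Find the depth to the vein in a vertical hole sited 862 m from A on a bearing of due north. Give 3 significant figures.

The hole lies 40° from the dip direction, so the down-dip offset is 862 × cos 40° = 660.33 m.
Depth = down-dip offset × tan(dip) = 660.33 × tan 11° = 660.33 × 0.1944
Depth = 128.36 m

128 m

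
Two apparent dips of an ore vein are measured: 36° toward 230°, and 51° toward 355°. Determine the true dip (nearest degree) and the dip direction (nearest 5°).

Each apparent-dip line lies in the plane. As unit vectors (x east, y north, z up), v₁ plunges 36°→230° and v₂ plunges 51°→355°.
The plane normal is n = v₁ × v₂ ∝ (-0.773, 0.449, 0.417).
True dip = arccos(n_z / |n|) = arccos(0.4228) = 65.0°.
Dip direction = azimuth of (n_x, n_y) = atan2(-0.773, 0.449) = 300°.

true dip 65°, dip direction 300°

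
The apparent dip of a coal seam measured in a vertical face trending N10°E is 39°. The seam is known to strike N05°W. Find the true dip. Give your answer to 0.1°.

72.3°

β = acute angle between strike N05°W and section N10°E = 15°.
tan(true dip) = tan 39° / sin 15° = 3.1288
true dip = arctan 3.1288 = 72.28°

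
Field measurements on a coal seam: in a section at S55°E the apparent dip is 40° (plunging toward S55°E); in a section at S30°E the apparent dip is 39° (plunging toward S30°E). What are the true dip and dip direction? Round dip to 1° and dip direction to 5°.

true dip 40°, dip direction 135°

The two traces are lines in the plane: v₁ = (sin 125°·cos 40°, cos 125°·cos 40°, −sin 40°), v₂ = (sin 150°·cos 39°, cos 150°·cos 39°, −sin 39°).
Cross product v₁ × v₂ gives the pole to the plane: n ∝ (0.156, -0.145, 0.252).
tan δ = √(n_x²+n_y²)/n_z = 0.213/0.252, so δ = 40.3°.
Dip direction = azimuth of (n_x, n_y) = atan2(0.156, -0.145) = 133°.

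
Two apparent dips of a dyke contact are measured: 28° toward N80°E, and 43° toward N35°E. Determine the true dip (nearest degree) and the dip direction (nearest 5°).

true dip 44°, dip direction 025°

Each apparent-dip line lies in the plane. As unit vectors (x east, y north, z up), v₁ plunges 28°→N80°E and v₂ plunges 43°→N35°E.
n = v₁ × v₂ = (0.177, 0.396, 0.457) (taken with n_z > 0).
tan δ = √(n_x²+n_y²)/n_z = 0.434/0.457, so δ = 43.5°.
Dip direction = azimuth of (n_x, n_y) = atan2(0.177, 0.396) = 24°.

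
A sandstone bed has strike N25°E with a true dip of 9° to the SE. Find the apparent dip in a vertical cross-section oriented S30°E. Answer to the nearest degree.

7°

Angle between strike (N25°E) and section (S30°E): β = 55°.
tan(apparent dip) = tan 9° · sin 55° = 0.1297
apparent dip = arctan 0.1297 = 7.39°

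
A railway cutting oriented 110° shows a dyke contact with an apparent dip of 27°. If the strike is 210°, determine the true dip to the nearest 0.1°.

The section is 80° from the strike.
tan δ = tan α / sin β = tan 27° / sin 80° = 0.5095 / 0.9848 = 0.5174
true dip = arctan 0.5174 = 27.36°

27.4°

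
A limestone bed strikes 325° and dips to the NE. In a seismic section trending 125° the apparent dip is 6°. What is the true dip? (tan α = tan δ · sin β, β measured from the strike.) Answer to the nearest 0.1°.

17.1°

β = acute angle between strike 325° and section 125° = 20°.
tan(true dip) = tan 6° / sin 20° = 0.3073
δ = arctan(0.3073) = 17.08°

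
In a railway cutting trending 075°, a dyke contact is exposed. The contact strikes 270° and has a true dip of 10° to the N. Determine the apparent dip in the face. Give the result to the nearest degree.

3°

Angle between strike (270°) and section (075°): β = 15°.
tan(apparent dip) = tan 10° · sin 15° = 0.0456
apparent dip = arctan 0.0456 = 2.61°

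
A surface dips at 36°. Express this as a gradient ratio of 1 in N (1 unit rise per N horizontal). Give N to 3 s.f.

1 in 1.38

1 : N means tan θ = 1/N, so N = 1/tan 36° = 1/0.7265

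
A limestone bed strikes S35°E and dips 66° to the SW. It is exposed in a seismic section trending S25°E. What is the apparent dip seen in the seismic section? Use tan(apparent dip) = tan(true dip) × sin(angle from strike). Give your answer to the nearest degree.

21°

Angle between strike (S35°E) and section (S25°E): β = 10°.
tan α = tan 66° × sin 10° = 2.2460 × 0.1736 = 0.3900
α = arctan(0.3900) = 21.31°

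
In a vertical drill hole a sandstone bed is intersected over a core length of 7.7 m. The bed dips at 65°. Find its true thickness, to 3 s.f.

3.25 m

True thickness t = h · cos(dip) = 7.7 × cos 65°
t = 7.7 × 0.4226 = 3.254 m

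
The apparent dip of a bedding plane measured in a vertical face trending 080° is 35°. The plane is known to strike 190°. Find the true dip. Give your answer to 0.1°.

36.7°

The section is 70° from the strike.
tan δ = tan α / sin β = tan 35° / sin 70° = 0.7002 / 0.9397 = 0.7451
true dip = arctan 0.7451 = 36.69°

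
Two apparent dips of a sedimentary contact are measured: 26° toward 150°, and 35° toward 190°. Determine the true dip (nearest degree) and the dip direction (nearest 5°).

true dip 35°, dip direction 195°

Each apparent-dip line lies in the plane. As unit vectors (x east, y north, z up), v₁ plunges 26°→150° and v₂ plunges 35°→190°.
n = v₁ × v₂ = (-0.093, -0.320, 0.473) (taken with n_z > 0).
tan δ = √(n_x²+n_y²)/n_z = 0.333/0.473, so δ = 35.2°.
Dip direction = azimuth of (n_x, n_y) = atan2(-0.093, -0.320) = 196°.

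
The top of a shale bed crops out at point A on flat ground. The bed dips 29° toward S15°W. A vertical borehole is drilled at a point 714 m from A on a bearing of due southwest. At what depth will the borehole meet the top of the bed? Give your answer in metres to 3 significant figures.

The hole lies 30° from the dip direction, so the down-dip offset is 714 × cos 30° = 618.34 m.
Depth = down-dip offset × tan(dip) = 618.34 × tan 29° = 618.34 × 0.5543
Depth = 342.75 m

343 m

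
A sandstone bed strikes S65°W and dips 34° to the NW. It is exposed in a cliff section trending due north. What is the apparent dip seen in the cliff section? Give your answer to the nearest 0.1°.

Angle between strike (S65°W) and section (due north): β = 65°.
tan(apparent dip) = tan 34° · sin 65° = 0.6113
α = arctan(0.6113) = 31.44°

31.4°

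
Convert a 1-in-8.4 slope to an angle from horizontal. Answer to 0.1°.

6.8°

tan θ = 1/8.4 = 0.1190
θ = arctan(0.1190) = 6.79°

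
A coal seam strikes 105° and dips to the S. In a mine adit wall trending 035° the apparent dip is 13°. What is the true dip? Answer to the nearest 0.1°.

13.8°

β = acute angle between strike 105° and section 035° = 70°.
tan δ = tan α / sin β = tan 13° / sin 70° = 0.2309 / 0.9397 = 0.2457
δ = arctan(0.2457) = 13.80°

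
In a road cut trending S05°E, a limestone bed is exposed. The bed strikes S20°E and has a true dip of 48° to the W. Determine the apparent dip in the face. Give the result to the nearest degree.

16°

Angle between strike (S20°E) and section (S05°E): β = 15°.
tan α = tan 48° × sin 15° = 1.1106 × 0.2588 = 0.2874
apparent dip = arctan 0.2874 = 16.04°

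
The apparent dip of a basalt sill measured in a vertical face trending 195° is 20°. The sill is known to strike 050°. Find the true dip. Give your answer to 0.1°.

β = acute angle between strike 050° and section 195° = 35°.
tan δ = tan α / sin β = tan 20° / sin 35° = 0.3640 / 0.5736 = 0.6346
δ = arctan(0.6346) = 32.40°

32.4°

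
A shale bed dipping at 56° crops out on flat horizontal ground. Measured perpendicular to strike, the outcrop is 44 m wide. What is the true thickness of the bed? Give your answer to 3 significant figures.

True thickness t = w · sin(dip) = 44 × sin 56°
t = 44 × 0.8290 = 36.478 m

36.5 m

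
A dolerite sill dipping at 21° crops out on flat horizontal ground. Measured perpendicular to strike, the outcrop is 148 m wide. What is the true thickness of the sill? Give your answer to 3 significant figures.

True thickness t = w · sin(dip) = 148 × sin 21°
t = 148 × 0.3584 = 53.038 m

53.0 m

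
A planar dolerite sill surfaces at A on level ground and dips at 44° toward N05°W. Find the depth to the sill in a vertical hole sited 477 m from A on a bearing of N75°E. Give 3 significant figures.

The hole lies 80° from the dip direction, so the down-dip offset is 477 × cos 80° = 82.83 m.
Depth = down-dip offset × tan(dip) = 82.83 × tan 44° = 82.83 × 0.9657
Depth = 79.99 m

80.0 m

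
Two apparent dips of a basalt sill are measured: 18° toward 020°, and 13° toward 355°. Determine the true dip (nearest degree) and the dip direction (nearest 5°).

true dip 20°, dip direction 045°

The two traces are lines in the plane: v₁ = (sin 20°·cos 18°, cos 20°·cos 18°, −sin 18°), v₂ = (sin 355°·cos 13°, cos 355°·cos 13°, −sin 13°).
Cross product v₁ × v₂ gives the pole to the plane: n ∝ (0.099, 0.099, 0.392).
tan δ = √(n_x²+n_y²)/n_z = 0.140/0.392, so δ = 19.7°.
Dip direction = atan2(0.099, 0.099) = 45° (azimuth of n's horizontal projection).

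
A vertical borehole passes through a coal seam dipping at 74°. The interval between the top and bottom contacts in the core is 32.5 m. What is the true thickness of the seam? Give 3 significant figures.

8.96 m

True thickness t = h · cos(dip) = 32.5 × cos 74°
t = 32.5 × 0.2756 = 8.958 m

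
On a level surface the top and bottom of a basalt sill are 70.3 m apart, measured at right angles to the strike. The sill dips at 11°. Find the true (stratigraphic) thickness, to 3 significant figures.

13.4 m

True thickness t = w · sin(dip) = 70.3 × sin 11°
t = 70.3 × 0.1908 = 13.414 m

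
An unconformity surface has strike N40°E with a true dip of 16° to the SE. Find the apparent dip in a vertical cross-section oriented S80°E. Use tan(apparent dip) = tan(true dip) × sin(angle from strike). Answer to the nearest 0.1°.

Angle between strike (N40°E) and section (S80°E): β = 60°.
tan α = tan 16° × sin 60° = 0.2867 × 0.8660 = 0.2483
apparent dip = arctan 0.2483 = 13.95°

13.9°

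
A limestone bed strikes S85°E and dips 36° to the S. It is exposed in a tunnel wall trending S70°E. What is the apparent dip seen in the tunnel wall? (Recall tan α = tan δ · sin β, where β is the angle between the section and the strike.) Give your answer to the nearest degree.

11°

Angle between strike (S85°E) and section (S70°E): β = 15°.
tan(apparent dip) = tan 36° · sin 15° = 0.1880
apparent dip = arctan 0.1880 = 10.65°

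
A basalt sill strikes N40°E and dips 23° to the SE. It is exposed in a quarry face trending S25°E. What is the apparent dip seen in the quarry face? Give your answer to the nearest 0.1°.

The strike is N40°E and the section trends S25°E; the acute angle between them is β = 65°.
tan(apparent dip) = tan 23° · sin 65° = 0.3847
α = arctan(0.3847) = 21.04°

21.0°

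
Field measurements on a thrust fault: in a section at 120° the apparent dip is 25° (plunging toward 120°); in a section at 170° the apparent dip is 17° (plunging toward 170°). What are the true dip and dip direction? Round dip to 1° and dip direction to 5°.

true dip 25°, dip direction 120°

Each apparent-dip line lies in the plane. As unit vectors (x east, y north, z up), v₁ plunges 25°→120° and v₂ plunges 17°→170°.
The plane normal is n = v₁ × v₂ ∝ (0.266, -0.159, 0.664).
True dip = arccos(n_z / |n|) = arccos(0.9063) = 25.0°.
Dip direction = atan2(0.266, -0.159) = 121° (azimuth of n's horizontal projection).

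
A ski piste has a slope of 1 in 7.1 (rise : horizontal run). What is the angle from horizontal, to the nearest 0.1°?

tan θ = 1/7.1 = 0.1408
θ = arctan(0.1408) = 8.02°

8.0°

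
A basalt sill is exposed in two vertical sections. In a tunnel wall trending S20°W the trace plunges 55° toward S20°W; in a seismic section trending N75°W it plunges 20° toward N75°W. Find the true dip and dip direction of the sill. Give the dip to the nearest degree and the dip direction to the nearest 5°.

true dip 55°, dip direction 210°

Each apparent-dip line lies in the plane. As unit vectors (x east, y north, z up), v₁ plunges 55°→S20°W and v₂ plunges 20°→N75°W.
n = v₁ × v₂ = (-0.384, -0.676, 0.537) (taken with n_z > 0).
tan δ = √(n_x²+n_y²)/n_z = 0.778/0.537, so δ = 55.4°.
Dip direction = azimuth of (n_x, n_y) = atan2(-0.384, -0.676) = 210°.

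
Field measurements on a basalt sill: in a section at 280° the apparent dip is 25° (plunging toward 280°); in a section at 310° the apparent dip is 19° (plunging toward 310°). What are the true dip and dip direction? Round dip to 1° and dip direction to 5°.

true dip 26°, dip direction 265°

Each apparent-dip line lies in the plane. As unit vectors (x east, y north, z up), v₁ plunges 25°→280° and v₂ plunges 19°→310°.
n = v₁ × v₂ = (-0.206, -0.016, 0.428) (taken with n_z > 0).
True dip = arccos(n_z / |n|) = arccos(0.9011) = 25.7°.
Dip direction = atan2(-0.206, -0.016) = 266° (azimuth of n's horizontal projection).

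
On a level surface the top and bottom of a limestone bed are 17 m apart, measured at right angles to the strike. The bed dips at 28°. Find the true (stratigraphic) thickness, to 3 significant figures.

True thickness t = w · sin(dip) = 17 × sin 28°
t = 17 × 0.4695 = 7.981 m

7.98 m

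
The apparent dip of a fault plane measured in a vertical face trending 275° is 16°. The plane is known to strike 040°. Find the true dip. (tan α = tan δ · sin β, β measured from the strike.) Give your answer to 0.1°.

19.3°

The section is 55° from the strike.
tan δ = tan α / sin β = tan 16° / sin 55° = 0.2867 / 0.8192 = 0.3501
δ = arctan(0.3501) = 19.29°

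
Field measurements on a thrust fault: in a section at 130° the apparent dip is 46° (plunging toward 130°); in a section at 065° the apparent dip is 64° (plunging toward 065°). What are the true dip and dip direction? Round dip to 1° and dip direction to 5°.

The two traces are lines in the plane: v₁ = (sin 130°·cos 46°, cos 130°·cos 46°, −sin 46°), v₂ = (sin 65°·cos 64°, cos 65°·cos 64°, −sin 64°).
Cross product v₁ × v₂ gives the pole to the plane: n ∝ (0.535, 0.192, 0.276).
Dip δ = arctan(|n_h|/n_z) = arctan(0.568/0.276) = 64.1°.
The horizontal component of n points toward azimuth atan2(n_x, n_y) = 70°, the dip direction.

true dip 64°, dip direction 070°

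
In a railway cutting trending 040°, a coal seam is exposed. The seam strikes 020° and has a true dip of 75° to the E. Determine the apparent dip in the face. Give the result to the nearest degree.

52°

The strike is 020° and the section trends 040°; the acute angle between them is β = 20°.
tan α = tan 75° × sin 20° = 3.7321 × 0.3420 = 1.2764
α = arctan(1.2764) = 51.92°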